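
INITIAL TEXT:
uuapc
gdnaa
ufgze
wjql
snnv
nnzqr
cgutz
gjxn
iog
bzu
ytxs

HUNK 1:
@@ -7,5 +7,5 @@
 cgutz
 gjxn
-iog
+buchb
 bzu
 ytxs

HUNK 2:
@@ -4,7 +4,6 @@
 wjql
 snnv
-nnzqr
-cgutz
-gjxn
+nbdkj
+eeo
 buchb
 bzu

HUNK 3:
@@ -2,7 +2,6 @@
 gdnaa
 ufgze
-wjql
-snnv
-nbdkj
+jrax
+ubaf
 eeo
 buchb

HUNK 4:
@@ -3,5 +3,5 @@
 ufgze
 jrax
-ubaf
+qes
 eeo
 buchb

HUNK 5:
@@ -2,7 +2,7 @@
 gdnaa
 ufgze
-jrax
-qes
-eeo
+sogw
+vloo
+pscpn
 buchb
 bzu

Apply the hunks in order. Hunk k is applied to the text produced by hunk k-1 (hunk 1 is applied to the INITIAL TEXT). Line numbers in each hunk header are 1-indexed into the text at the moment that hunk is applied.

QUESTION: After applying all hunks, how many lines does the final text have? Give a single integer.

Hunk 1: at line 7 remove [iog] add [buchb] -> 11 lines: uuapc gdnaa ufgze wjql snnv nnzqr cgutz gjxn buchb bzu ytxs
Hunk 2: at line 4 remove [nnzqr,cgutz,gjxn] add [nbdkj,eeo] -> 10 lines: uuapc gdnaa ufgze wjql snnv nbdkj eeo buchb bzu ytxs
Hunk 3: at line 2 remove [wjql,snnv,nbdkj] add [jrax,ubaf] -> 9 lines: uuapc gdnaa ufgze jrax ubaf eeo buchb bzu ytxs
Hunk 4: at line 3 remove [ubaf] add [qes] -> 9 lines: uuapc gdnaa ufgze jrax qes eeo buchb bzu ytxs
Hunk 5: at line 2 remove [jrax,qes,eeo] add [sogw,vloo,pscpn] -> 9 lines: uuapc gdnaa ufgze sogw vloo pscpn buchb bzu ytxs
Final line count: 9

Answer: 9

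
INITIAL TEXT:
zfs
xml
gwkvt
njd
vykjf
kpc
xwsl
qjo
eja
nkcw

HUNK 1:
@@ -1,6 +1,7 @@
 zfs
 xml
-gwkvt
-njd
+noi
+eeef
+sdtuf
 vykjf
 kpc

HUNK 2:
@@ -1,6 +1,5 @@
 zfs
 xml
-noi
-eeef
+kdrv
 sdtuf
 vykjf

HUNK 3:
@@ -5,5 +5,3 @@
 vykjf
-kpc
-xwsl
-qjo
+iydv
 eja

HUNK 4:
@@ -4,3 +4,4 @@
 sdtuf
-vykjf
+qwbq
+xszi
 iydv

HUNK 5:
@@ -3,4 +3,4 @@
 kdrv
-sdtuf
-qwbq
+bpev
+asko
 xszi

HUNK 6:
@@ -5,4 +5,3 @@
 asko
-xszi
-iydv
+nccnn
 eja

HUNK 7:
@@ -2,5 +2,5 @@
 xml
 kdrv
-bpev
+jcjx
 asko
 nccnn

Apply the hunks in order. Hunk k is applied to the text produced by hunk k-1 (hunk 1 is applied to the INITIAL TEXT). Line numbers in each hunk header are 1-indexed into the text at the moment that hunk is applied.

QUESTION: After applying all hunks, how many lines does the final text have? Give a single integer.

Hunk 1: at line 1 remove [gwkvt,njd] add [noi,eeef,sdtuf] -> 11 lines: zfs xml noi eeef sdtuf vykjf kpc xwsl qjo eja nkcw
Hunk 2: at line 1 remove [noi,eeef] add [kdrv] -> 10 lines: zfs xml kdrv sdtuf vykjf kpc xwsl qjo eja nkcw
Hunk 3: at line 5 remove [kpc,xwsl,qjo] add [iydv] -> 8 lines: zfs xml kdrv sdtuf vykjf iydv eja nkcw
Hunk 4: at line 4 remove [vykjf] add [qwbq,xszi] -> 9 lines: zfs xml kdrv sdtuf qwbq xszi iydv eja nkcw
Hunk 5: at line 3 remove [sdtuf,qwbq] add [bpev,asko] -> 9 lines: zfs xml kdrv bpev asko xszi iydv eja nkcw
Hunk 6: at line 5 remove [xszi,iydv] add [nccnn] -> 8 lines: zfs xml kdrv bpev asko nccnn eja nkcw
Hunk 7: at line 2 remove [bpev] add [jcjx] -> 8 lines: zfs xml kdrv jcjx asko nccnn eja nkcw
Final line count: 8

Answer: 8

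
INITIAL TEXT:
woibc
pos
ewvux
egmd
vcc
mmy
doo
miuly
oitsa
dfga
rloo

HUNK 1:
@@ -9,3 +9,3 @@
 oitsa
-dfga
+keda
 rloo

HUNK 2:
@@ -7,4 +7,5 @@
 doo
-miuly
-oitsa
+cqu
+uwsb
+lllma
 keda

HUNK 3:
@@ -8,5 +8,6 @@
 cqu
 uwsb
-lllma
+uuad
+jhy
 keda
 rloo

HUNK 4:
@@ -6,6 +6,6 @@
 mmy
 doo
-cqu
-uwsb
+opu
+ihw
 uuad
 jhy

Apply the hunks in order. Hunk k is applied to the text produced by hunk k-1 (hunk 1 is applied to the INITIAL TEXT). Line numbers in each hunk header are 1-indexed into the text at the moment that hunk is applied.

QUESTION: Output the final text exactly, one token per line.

Hunk 1: at line 9 remove [dfga] add [keda] -> 11 lines: woibc pos ewvux egmd vcc mmy doo miuly oitsa keda rloo
Hunk 2: at line 7 remove [miuly,oitsa] add [cqu,uwsb,lllma] -> 12 lines: woibc pos ewvux egmd vcc mmy doo cqu uwsb lllma keda rloo
Hunk 3: at line 8 remove [lllma] add [uuad,jhy] -> 13 lines: woibc pos ewvux egmd vcc mmy doo cqu uwsb uuad jhy keda rloo
Hunk 4: at line 6 remove [cqu,uwsb] add [opu,ihw] -> 13 lines: woibc pos ewvux egmd vcc mmy doo opu ihw uuad jhy keda rloo

Answer: woibc
pos
ewvux
egmd
vcc
mmy
doo
opu
ihw
uuad
jhy
keda
rloo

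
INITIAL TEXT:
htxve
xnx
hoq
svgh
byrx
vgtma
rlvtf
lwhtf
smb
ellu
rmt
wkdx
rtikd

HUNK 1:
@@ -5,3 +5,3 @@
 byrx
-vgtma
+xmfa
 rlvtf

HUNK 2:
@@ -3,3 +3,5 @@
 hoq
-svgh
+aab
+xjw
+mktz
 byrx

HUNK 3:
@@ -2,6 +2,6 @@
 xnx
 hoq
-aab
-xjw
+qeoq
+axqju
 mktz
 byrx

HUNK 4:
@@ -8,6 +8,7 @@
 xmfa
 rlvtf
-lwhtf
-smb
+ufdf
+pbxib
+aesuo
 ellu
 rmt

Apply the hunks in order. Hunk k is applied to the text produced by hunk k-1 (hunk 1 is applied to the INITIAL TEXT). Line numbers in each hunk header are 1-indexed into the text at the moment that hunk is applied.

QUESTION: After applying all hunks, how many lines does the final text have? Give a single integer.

Answer: 16

Derivation:
Hunk 1: at line 5 remove [vgtma] add [xmfa] -> 13 lines: htxve xnx hoq svgh byrx xmfa rlvtf lwhtf smb ellu rmt wkdx rtikd
Hunk 2: at line 3 remove [svgh] add [aab,xjw,mktz] -> 15 lines: htxve xnx hoq aab xjw mktz byrx xmfa rlvtf lwhtf smb ellu rmt wkdx rtikd
Hunk 3: at line 2 remove [aab,xjw] add [qeoq,axqju] -> 15 lines: htxve xnx hoq qeoq axqju mktz byrx xmfa rlvtf lwhtf smb ellu rmt wkdx rtikd
Hunk 4: at line 8 remove [lwhtf,smb] add [ufdf,pbxib,aesuo] -> 16 lines: htxve xnx hoq qeoq axqju mktz byrx xmfa rlvtf ufdf pbxib aesuo ellu rmt wkdx rtikd
Final line count: 16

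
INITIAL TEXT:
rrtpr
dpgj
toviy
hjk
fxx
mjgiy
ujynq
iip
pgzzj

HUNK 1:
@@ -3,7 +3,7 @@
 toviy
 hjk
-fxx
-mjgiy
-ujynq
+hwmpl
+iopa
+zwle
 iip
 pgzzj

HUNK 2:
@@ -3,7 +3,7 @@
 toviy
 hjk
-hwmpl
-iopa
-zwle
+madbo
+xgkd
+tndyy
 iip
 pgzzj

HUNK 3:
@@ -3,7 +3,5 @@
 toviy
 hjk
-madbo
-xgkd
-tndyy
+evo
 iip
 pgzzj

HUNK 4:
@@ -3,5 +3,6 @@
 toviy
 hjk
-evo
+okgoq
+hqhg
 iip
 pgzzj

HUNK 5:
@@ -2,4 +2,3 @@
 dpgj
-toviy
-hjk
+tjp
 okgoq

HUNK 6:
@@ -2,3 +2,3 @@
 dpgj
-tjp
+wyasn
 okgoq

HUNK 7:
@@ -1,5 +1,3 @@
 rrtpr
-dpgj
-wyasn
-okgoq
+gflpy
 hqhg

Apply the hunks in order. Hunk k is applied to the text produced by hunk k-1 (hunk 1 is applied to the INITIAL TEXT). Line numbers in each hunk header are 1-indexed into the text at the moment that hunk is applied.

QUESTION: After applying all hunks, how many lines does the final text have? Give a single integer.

Hunk 1: at line 3 remove [fxx,mjgiy,ujynq] add [hwmpl,iopa,zwle] -> 9 lines: rrtpr dpgj toviy hjk hwmpl iopa zwle iip pgzzj
Hunk 2: at line 3 remove [hwmpl,iopa,zwle] add [madbo,xgkd,tndyy] -> 9 lines: rrtpr dpgj toviy hjk madbo xgkd tndyy iip pgzzj
Hunk 3: at line 3 remove [madbo,xgkd,tndyy] add [evo] -> 7 lines: rrtpr dpgj toviy hjk evo iip pgzzj
Hunk 4: at line 3 remove [evo] add [okgoq,hqhg] -> 8 lines: rrtpr dpgj toviy hjk okgoq hqhg iip pgzzj
Hunk 5: at line 2 remove [toviy,hjk] add [tjp] -> 7 lines: rrtpr dpgj tjp okgoq hqhg iip pgzzj
Hunk 6: at line 2 remove [tjp] add [wyasn] -> 7 lines: rrtpr dpgj wyasn okgoq hqhg iip pgzzj
Hunk 7: at line 1 remove [dpgj,wyasn,okgoq] add [gflpy] -> 5 lines: rrtpr gflpy hqhg iip pgzzj
Final line count: 5

Answer: 5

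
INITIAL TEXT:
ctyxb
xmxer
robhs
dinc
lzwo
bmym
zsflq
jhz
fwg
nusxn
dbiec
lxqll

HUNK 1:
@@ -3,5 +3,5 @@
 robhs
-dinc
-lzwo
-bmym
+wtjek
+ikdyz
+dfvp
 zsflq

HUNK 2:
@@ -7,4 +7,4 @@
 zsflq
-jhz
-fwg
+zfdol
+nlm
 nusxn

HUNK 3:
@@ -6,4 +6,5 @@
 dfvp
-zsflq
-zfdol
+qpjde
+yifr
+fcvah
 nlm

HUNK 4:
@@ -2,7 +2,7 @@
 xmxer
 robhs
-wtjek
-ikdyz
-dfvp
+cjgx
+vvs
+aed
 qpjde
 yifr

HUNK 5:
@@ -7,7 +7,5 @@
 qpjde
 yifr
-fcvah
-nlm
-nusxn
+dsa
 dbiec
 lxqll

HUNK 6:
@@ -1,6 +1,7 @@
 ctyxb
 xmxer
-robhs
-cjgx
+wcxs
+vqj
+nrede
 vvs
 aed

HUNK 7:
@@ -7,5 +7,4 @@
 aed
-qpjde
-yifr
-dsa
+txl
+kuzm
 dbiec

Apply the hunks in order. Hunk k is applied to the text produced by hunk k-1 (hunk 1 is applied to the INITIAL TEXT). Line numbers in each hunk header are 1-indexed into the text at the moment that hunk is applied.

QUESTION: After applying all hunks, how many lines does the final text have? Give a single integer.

Hunk 1: at line 3 remove [dinc,lzwo,bmym] add [wtjek,ikdyz,dfvp] -> 12 lines: ctyxb xmxer robhs wtjek ikdyz dfvp zsflq jhz fwg nusxn dbiec lxqll
Hunk 2: at line 7 remove [jhz,fwg] add [zfdol,nlm] -> 12 lines: ctyxb xmxer robhs wtjek ikdyz dfvp zsflq zfdol nlm nusxn dbiec lxqll
Hunk 3: at line 6 remove [zsflq,zfdol] add [qpjde,yifr,fcvah] -> 13 lines: ctyxb xmxer robhs wtjek ikdyz dfvp qpjde yifr fcvah nlm nusxn dbiec lxqll
Hunk 4: at line 2 remove [wtjek,ikdyz,dfvp] add [cjgx,vvs,aed] -> 13 lines: ctyxb xmxer robhs cjgx vvs aed qpjde yifr fcvah nlm nusxn dbiec lxqll
Hunk 5: at line 7 remove [fcvah,nlm,nusxn] add [dsa] -> 11 lines: ctyxb xmxer robhs cjgx vvs aed qpjde yifr dsa dbiec lxqll
Hunk 6: at line 1 remove [robhs,cjgx] add [wcxs,vqj,nrede] -> 12 lines: ctyxb xmxer wcxs vqj nrede vvs aed qpjde yifr dsa dbiec lxqll
Hunk 7: at line 7 remove [qpjde,yifr,dsa] add [txl,kuzm] -> 11 lines: ctyxb xmxer wcxs vqj nrede vvs aed txl kuzm dbiec lxqll
Final line count: 11

Answer: 11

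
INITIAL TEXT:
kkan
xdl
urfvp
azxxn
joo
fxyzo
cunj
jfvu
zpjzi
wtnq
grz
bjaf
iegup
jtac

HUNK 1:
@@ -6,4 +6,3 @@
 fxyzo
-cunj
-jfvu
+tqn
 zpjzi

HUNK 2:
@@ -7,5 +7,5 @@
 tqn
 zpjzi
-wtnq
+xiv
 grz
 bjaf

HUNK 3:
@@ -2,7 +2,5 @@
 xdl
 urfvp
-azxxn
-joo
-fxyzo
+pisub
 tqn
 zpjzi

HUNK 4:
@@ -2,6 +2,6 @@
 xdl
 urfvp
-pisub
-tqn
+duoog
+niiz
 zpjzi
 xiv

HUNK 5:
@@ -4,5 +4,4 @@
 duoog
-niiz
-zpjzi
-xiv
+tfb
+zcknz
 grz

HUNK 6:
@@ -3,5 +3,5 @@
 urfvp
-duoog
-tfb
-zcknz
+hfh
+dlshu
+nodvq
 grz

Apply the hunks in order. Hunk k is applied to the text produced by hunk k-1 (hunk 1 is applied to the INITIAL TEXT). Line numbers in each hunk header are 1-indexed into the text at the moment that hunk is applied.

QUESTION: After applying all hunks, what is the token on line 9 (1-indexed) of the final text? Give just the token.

Answer: iegup

Derivation:
Hunk 1: at line 6 remove [cunj,jfvu] add [tqn] -> 13 lines: kkan xdl urfvp azxxn joo fxyzo tqn zpjzi wtnq grz bjaf iegup jtac
Hunk 2: at line 7 remove [wtnq] add [xiv] -> 13 lines: kkan xdl urfvp azxxn joo fxyzo tqn zpjzi xiv grz bjaf iegup jtac
Hunk 3: at line 2 remove [azxxn,joo,fxyzo] add [pisub] -> 11 lines: kkan xdl urfvp pisub tqn zpjzi xiv grz bjaf iegup jtac
Hunk 4: at line 2 remove [pisub,tqn] add [duoog,niiz] -> 11 lines: kkan xdl urfvp duoog niiz zpjzi xiv grz bjaf iegup jtac
Hunk 5: at line 4 remove [niiz,zpjzi,xiv] add [tfb,zcknz] -> 10 lines: kkan xdl urfvp duoog tfb zcknz grz bjaf iegup jtac
Hunk 6: at line 3 remove [duoog,tfb,zcknz] add [hfh,dlshu,nodvq] -> 10 lines: kkan xdl urfvp hfh dlshu nodvq grz bjaf iegup jtac
Final line 9: iegup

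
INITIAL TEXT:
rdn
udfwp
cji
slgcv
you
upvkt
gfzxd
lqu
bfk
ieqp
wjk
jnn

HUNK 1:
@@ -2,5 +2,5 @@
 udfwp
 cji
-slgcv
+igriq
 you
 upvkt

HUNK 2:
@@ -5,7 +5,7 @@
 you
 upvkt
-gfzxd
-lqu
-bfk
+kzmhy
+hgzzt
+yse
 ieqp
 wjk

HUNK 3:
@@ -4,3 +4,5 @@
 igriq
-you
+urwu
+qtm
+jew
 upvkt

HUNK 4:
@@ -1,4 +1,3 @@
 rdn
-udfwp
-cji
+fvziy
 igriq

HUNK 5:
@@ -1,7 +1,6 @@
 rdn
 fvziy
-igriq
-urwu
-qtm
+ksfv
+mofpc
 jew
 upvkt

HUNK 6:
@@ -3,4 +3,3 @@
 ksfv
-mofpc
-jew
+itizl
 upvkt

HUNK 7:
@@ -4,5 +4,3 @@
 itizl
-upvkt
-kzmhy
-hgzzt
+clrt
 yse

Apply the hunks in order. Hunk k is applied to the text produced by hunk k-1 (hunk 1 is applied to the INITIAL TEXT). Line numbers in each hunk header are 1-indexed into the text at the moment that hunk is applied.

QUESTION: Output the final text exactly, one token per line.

Hunk 1: at line 2 remove [slgcv] add [igriq] -> 12 lines: rdn udfwp cji igriq you upvkt gfzxd lqu bfk ieqp wjk jnn
Hunk 2: at line 5 remove [gfzxd,lqu,bfk] add [kzmhy,hgzzt,yse] -> 12 lines: rdn udfwp cji igriq you upvkt kzmhy hgzzt yse ieqp wjk jnn
Hunk 3: at line 4 remove [you] add [urwu,qtm,jew] -> 14 lines: rdn udfwp cji igriq urwu qtm jew upvkt kzmhy hgzzt yse ieqp wjk jnn
Hunk 4: at line 1 remove [udfwp,cji] add [fvziy] -> 13 lines: rdn fvziy igriq urwu qtm jew upvkt kzmhy hgzzt yse ieqp wjk jnn
Hunk 5: at line 1 remove [igriq,urwu,qtm] add [ksfv,mofpc] -> 12 lines: rdn fvziy ksfv mofpc jew upvkt kzmhy hgzzt yse ieqp wjk jnn
Hunk 6: at line 3 remove [mofpc,jew] add [itizl] -> 11 lines: rdn fvziy ksfv itizl upvkt kzmhy hgzzt yse ieqp wjk jnn
Hunk 7: at line 4 remove [upvkt,kzmhy,hgzzt] add [clrt] -> 9 lines: rdn fvziy ksfv itizl clrt yse ieqp wjk jnn

Answer: rdn
fvziy
ksfv
itizl
clrt
yse
ieqp
wjk
jnn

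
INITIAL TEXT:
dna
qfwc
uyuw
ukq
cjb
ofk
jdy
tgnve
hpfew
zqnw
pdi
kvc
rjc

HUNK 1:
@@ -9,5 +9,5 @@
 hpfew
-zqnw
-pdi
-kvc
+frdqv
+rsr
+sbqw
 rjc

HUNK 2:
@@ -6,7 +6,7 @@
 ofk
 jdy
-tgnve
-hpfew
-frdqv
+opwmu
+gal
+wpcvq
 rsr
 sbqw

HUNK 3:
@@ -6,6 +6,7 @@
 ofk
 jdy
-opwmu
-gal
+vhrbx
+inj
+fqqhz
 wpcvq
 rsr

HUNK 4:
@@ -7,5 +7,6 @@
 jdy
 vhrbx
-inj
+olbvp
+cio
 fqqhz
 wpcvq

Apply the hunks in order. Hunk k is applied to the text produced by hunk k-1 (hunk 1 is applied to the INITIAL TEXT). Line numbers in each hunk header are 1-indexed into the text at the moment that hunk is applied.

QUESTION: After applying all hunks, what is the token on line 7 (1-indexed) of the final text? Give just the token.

Answer: jdy

Derivation:
Hunk 1: at line 9 remove [zqnw,pdi,kvc] add [frdqv,rsr,sbqw] -> 13 lines: dna qfwc uyuw ukq cjb ofk jdy tgnve hpfew frdqv rsr sbqw rjc
Hunk 2: at line 6 remove [tgnve,hpfew,frdqv] add [opwmu,gal,wpcvq] -> 13 lines: dna qfwc uyuw ukq cjb ofk jdy opwmu gal wpcvq rsr sbqw rjc
Hunk 3: at line 6 remove [opwmu,gal] add [vhrbx,inj,fqqhz] -> 14 lines: dna qfwc uyuw ukq cjb ofk jdy vhrbx inj fqqhz wpcvq rsr sbqw rjc
Hunk 4: at line 7 remove [inj] add [olbvp,cio] -> 15 lines: dna qfwc uyuw ukq cjb ofk jdy vhrbx olbvp cio fqqhz wpcvq rsr sbqw rjc
Final line 7: jdy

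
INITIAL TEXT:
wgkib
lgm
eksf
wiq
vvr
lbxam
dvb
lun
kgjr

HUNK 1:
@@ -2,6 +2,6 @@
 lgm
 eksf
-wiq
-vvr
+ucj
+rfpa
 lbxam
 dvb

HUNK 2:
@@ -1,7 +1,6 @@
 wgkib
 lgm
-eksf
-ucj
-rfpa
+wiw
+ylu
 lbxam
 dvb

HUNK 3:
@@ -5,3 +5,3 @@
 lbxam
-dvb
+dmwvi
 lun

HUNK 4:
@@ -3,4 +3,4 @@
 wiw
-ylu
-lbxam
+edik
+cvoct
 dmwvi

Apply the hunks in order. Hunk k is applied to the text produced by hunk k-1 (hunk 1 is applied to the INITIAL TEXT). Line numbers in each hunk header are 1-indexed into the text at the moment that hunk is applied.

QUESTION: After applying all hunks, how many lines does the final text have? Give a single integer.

Answer: 8

Derivation:
Hunk 1: at line 2 remove [wiq,vvr] add [ucj,rfpa] -> 9 lines: wgkib lgm eksf ucj rfpa lbxam dvb lun kgjr
Hunk 2: at line 1 remove [eksf,ucj,rfpa] add [wiw,ylu] -> 8 lines: wgkib lgm wiw ylu lbxam dvb lun kgjr
Hunk 3: at line 5 remove [dvb] add [dmwvi] -> 8 lines: wgkib lgm wiw ylu lbxam dmwvi lun kgjr
Hunk 4: at line 3 remove [ylu,lbxam] add [edik,cvoct] -> 8 lines: wgkib lgm wiw edik cvoct dmwvi lun kgjr
Final line count: 8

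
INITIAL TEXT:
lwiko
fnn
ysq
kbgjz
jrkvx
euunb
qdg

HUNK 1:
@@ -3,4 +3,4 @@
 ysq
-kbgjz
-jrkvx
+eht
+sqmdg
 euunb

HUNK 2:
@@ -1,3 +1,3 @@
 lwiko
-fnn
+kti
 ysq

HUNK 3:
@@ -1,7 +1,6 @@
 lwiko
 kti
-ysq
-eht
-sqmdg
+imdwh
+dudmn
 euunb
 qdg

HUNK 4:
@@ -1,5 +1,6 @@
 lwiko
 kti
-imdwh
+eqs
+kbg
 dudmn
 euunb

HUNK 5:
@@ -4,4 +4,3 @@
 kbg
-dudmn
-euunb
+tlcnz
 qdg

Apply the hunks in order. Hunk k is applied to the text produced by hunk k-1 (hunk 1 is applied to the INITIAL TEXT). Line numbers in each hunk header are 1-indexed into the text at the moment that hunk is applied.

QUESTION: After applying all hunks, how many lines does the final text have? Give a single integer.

Answer: 6

Derivation:
Hunk 1: at line 3 remove [kbgjz,jrkvx] add [eht,sqmdg] -> 7 lines: lwiko fnn ysq eht sqmdg euunb qdg
Hunk 2: at line 1 remove [fnn] add [kti] -> 7 lines: lwiko kti ysq eht sqmdg euunb qdg
Hunk 3: at line 1 remove [ysq,eht,sqmdg] add [imdwh,dudmn] -> 6 lines: lwiko kti imdwh dudmn euunb qdg
Hunk 4: at line 1 remove [imdwh] add [eqs,kbg] -> 7 lines: lwiko kti eqs kbg dudmn euunb qdg
Hunk 5: at line 4 remove [dudmn,euunb] add [tlcnz] -> 6 lines: lwiko kti eqs kbg tlcnz qdg
Final line count: 6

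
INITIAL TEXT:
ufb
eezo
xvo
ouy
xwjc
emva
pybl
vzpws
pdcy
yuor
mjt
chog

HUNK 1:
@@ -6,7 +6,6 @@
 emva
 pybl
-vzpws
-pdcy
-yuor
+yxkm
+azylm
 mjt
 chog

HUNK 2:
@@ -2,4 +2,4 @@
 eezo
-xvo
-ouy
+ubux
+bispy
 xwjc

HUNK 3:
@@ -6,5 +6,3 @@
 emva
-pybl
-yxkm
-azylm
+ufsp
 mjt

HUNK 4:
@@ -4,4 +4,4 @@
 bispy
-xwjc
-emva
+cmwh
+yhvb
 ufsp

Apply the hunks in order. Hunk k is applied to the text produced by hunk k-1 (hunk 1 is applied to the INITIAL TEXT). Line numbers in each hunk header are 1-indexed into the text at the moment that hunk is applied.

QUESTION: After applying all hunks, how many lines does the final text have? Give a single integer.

Answer: 9

Derivation:
Hunk 1: at line 6 remove [vzpws,pdcy,yuor] add [yxkm,azylm] -> 11 lines: ufb eezo xvo ouy xwjc emva pybl yxkm azylm mjt chog
Hunk 2: at line 2 remove [xvo,ouy] add [ubux,bispy] -> 11 lines: ufb eezo ubux bispy xwjc emva pybl yxkm azylm mjt chog
Hunk 3: at line 6 remove [pybl,yxkm,azylm] add [ufsp] -> 9 lines: ufb eezo ubux bispy xwjc emva ufsp mjt chog
Hunk 4: at line 4 remove [xwjc,emva] add [cmwh,yhvb] -> 9 lines: ufb eezo ubux bispy cmwh yhvb ufsp mjt chog
Final line count: 9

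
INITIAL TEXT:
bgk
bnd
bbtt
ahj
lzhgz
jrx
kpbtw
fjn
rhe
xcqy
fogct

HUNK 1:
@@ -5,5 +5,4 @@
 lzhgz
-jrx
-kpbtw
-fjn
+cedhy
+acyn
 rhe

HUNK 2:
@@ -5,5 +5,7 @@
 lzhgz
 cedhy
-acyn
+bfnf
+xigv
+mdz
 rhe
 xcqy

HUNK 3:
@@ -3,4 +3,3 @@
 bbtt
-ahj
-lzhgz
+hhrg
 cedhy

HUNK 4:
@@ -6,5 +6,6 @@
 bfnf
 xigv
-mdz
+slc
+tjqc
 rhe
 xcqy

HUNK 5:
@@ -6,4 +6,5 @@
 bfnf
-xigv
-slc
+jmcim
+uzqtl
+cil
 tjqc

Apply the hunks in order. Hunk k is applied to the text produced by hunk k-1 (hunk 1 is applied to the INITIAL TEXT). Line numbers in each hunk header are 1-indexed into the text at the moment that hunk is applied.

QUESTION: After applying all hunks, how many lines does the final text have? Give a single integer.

Answer: 13

Derivation:
Hunk 1: at line 5 remove [jrx,kpbtw,fjn] add [cedhy,acyn] -> 10 lines: bgk bnd bbtt ahj lzhgz cedhy acyn rhe xcqy fogct
Hunk 2: at line 5 remove [acyn] add [bfnf,xigv,mdz] -> 12 lines: bgk bnd bbtt ahj lzhgz cedhy bfnf xigv mdz rhe xcqy fogct
Hunk 3: at line 3 remove [ahj,lzhgz] add [hhrg] -> 11 lines: bgk bnd bbtt hhrg cedhy bfnf xigv mdz rhe xcqy fogct
Hunk 4: at line 6 remove [mdz] add [slc,tjqc] -> 12 lines: bgk bnd bbtt hhrg cedhy bfnf xigv slc tjqc rhe xcqy fogct
Hunk 5: at line 6 remove [xigv,slc] add [jmcim,uzqtl,cil] -> 13 lines: bgk bnd bbtt hhrg cedhy bfnf jmcim uzqtl cil tjqc rhe xcqy fogct
Final line count: 13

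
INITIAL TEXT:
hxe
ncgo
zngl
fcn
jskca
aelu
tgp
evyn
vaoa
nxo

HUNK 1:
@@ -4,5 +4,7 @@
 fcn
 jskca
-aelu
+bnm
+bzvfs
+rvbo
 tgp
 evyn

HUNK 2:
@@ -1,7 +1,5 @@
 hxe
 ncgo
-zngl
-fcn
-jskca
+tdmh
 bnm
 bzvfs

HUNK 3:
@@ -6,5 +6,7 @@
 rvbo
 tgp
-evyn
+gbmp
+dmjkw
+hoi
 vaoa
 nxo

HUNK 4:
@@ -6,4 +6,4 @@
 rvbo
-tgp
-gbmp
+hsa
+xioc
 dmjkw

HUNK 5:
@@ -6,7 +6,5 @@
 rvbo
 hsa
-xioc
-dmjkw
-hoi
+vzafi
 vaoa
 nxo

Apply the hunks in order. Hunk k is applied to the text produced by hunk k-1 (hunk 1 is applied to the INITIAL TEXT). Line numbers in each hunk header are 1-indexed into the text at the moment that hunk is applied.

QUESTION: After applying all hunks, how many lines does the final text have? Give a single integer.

Answer: 10

Derivation:
Hunk 1: at line 4 remove [aelu] add [bnm,bzvfs,rvbo] -> 12 lines: hxe ncgo zngl fcn jskca bnm bzvfs rvbo tgp evyn vaoa nxo
Hunk 2: at line 1 remove [zngl,fcn,jskca] add [tdmh] -> 10 lines: hxe ncgo tdmh bnm bzvfs rvbo tgp evyn vaoa nxo
Hunk 3: at line 6 remove [evyn] add [gbmp,dmjkw,hoi] -> 12 lines: hxe ncgo tdmh bnm bzvfs rvbo tgp gbmp dmjkw hoi vaoa nxo
Hunk 4: at line 6 remove [tgp,gbmp] add [hsa,xioc] -> 12 lines: hxe ncgo tdmh bnm bzvfs rvbo hsa xioc dmjkw hoi vaoa nxo
Hunk 5: at line 6 remove [xioc,dmjkw,hoi] add [vzafi] -> 10 lines: hxe ncgo tdmh bnm bzvfs rvbo hsa vzafi vaoa nxo
Final line count: 10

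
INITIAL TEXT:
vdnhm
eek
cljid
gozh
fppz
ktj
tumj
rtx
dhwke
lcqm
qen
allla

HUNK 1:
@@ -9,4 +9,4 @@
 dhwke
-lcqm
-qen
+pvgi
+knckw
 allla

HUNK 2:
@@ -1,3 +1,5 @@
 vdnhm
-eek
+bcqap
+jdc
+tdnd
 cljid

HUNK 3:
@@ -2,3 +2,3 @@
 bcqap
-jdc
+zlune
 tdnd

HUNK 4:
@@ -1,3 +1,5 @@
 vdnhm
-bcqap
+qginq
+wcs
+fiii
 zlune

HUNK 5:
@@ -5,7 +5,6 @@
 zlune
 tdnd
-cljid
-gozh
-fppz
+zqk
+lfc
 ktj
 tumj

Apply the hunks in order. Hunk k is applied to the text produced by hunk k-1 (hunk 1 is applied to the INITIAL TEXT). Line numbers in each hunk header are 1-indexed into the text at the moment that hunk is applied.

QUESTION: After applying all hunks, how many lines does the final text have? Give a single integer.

Hunk 1: at line 9 remove [lcqm,qen] add [pvgi,knckw] -> 12 lines: vdnhm eek cljid gozh fppz ktj tumj rtx dhwke pvgi knckw allla
Hunk 2: at line 1 remove [eek] add [bcqap,jdc,tdnd] -> 14 lines: vdnhm bcqap jdc tdnd cljid gozh fppz ktj tumj rtx dhwke pvgi knckw allla
Hunk 3: at line 2 remove [jdc] add [zlune] -> 14 lines: vdnhm bcqap zlune tdnd cljid gozh fppz ktj tumj rtx dhwke pvgi knckw allla
Hunk 4: at line 1 remove [bcqap] add [qginq,wcs,fiii] -> 16 lines: vdnhm qginq wcs fiii zlune tdnd cljid gozh fppz ktj tumj rtx dhwke pvgi knckw allla
Hunk 5: at line 5 remove [cljid,gozh,fppz] add [zqk,lfc] -> 15 lines: vdnhm qginq wcs fiii zlune tdnd zqk lfc ktj tumj rtx dhwke pvgi knckw allla
Final line count: 15

Answer: 15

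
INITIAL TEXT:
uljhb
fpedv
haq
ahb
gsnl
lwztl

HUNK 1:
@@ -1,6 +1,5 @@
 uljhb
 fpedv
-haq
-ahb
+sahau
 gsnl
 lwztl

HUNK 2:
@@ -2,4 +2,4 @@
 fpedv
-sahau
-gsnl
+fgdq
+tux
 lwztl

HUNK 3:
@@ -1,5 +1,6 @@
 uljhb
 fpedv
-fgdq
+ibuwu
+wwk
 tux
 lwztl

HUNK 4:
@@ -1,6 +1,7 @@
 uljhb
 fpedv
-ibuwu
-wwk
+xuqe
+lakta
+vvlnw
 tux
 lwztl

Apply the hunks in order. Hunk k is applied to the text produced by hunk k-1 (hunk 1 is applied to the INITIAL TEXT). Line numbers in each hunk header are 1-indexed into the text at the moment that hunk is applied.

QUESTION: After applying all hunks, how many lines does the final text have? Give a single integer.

Answer: 7

Derivation:
Hunk 1: at line 1 remove [haq,ahb] add [sahau] -> 5 lines: uljhb fpedv sahau gsnl lwztl
Hunk 2: at line 2 remove [sahau,gsnl] add [fgdq,tux] -> 5 lines: uljhb fpedv fgdq tux lwztl
Hunk 3: at line 1 remove [fgdq] add [ibuwu,wwk] -> 6 lines: uljhb fpedv ibuwu wwk tux lwztl
Hunk 4: at line 1 remove [ibuwu,wwk] add [xuqe,lakta,vvlnw] -> 7 lines: uljhb fpedv xuqe lakta vvlnw tux lwztl
Final line count: 7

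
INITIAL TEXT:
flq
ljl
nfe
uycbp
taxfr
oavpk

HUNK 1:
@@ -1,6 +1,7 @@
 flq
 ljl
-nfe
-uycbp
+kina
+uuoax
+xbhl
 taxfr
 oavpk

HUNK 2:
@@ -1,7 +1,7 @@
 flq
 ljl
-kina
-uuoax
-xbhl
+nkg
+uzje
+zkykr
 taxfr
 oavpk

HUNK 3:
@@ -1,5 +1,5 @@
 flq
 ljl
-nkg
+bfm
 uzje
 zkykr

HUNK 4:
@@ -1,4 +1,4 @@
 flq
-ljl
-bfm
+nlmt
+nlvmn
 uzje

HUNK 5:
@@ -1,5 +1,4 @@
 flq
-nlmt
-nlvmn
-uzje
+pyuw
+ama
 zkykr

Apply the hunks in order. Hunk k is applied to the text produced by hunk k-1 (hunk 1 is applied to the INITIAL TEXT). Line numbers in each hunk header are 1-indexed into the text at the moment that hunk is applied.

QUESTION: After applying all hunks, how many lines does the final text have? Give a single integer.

Answer: 6

Derivation:
Hunk 1: at line 1 remove [nfe,uycbp] add [kina,uuoax,xbhl] -> 7 lines: flq ljl kina uuoax xbhl taxfr oavpk
Hunk 2: at line 1 remove [kina,uuoax,xbhl] add [nkg,uzje,zkykr] -> 7 lines: flq ljl nkg uzje zkykr taxfr oavpk
Hunk 3: at line 1 remove [nkg] add [bfm] -> 7 lines: flq ljl bfm uzje zkykr taxfr oavpk
Hunk 4: at line 1 remove [ljl,bfm] add [nlmt,nlvmn] -> 7 lines: flq nlmt nlvmn uzje zkykr taxfr oavpk
Hunk 5: at line 1 remove [nlmt,nlvmn,uzje] add [pyuw,ama] -> 6 lines: flq pyuw ama zkykr taxfr oavpk
Final line count: 6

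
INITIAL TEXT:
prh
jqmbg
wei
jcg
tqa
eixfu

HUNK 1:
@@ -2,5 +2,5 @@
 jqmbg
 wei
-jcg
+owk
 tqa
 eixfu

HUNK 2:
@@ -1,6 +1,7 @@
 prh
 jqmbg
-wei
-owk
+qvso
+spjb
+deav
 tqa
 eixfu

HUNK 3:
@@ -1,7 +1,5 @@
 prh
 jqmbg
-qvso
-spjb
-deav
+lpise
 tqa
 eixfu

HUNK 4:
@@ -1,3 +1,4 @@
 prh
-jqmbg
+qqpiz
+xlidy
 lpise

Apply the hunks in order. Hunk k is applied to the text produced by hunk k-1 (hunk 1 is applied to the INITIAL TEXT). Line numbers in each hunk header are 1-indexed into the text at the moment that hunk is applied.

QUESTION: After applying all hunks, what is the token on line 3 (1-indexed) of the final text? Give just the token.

Answer: xlidy

Derivation:
Hunk 1: at line 2 remove [jcg] add [owk] -> 6 lines: prh jqmbg wei owk tqa eixfu
Hunk 2: at line 1 remove [wei,owk] add [qvso,spjb,deav] -> 7 lines: prh jqmbg qvso spjb deav tqa eixfu
Hunk 3: at line 1 remove [qvso,spjb,deav] add [lpise] -> 5 lines: prh jqmbg lpise tqa eixfu
Hunk 4: at line 1 remove [jqmbg] add [qqpiz,xlidy] -> 6 lines: prh qqpiz xlidy lpise tqa eixfu
Final line 3: xlidy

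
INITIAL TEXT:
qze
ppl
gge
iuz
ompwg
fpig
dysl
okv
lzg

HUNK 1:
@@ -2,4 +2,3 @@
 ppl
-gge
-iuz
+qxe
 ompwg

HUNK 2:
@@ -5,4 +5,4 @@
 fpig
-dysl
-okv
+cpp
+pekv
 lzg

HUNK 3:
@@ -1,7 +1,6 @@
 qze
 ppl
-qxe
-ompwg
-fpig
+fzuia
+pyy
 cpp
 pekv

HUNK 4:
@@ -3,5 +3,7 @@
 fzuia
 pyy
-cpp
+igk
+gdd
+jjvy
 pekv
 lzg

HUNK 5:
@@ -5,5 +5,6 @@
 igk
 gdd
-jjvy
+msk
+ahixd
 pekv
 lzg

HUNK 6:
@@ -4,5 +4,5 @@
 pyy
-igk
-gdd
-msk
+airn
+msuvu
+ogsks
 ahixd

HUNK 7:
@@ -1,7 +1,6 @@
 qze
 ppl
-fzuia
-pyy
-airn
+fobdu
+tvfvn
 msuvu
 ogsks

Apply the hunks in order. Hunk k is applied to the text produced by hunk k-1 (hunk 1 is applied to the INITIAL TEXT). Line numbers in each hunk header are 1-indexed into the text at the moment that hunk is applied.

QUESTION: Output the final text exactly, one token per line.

Answer: qze
ppl
fobdu
tvfvn
msuvu
ogsks
ahixd
pekv
lzg

Derivation:
Hunk 1: at line 2 remove [gge,iuz] add [qxe] -> 8 lines: qze ppl qxe ompwg fpig dysl okv lzg
Hunk 2: at line 5 remove [dysl,okv] add [cpp,pekv] -> 8 lines: qze ppl qxe ompwg fpig cpp pekv lzg
Hunk 3: at line 1 remove [qxe,ompwg,fpig] add [fzuia,pyy] -> 7 lines: qze ppl fzuia pyy cpp pekv lzg
Hunk 4: at line 3 remove [cpp] add [igk,gdd,jjvy] -> 9 lines: qze ppl fzuia pyy igk gdd jjvy pekv lzg
Hunk 5: at line 5 remove [jjvy] add [msk,ahixd] -> 10 lines: qze ppl fzuia pyy igk gdd msk ahixd pekv lzg
Hunk 6: at line 4 remove [igk,gdd,msk] add [airn,msuvu,ogsks] -> 10 lines: qze ppl fzuia pyy airn msuvu ogsks ahixd pekv lzg
Hunk 7: at line 1 remove [fzuia,pyy,airn] add [fobdu,tvfvn] -> 9 lines: qze ppl fobdu tvfvn msuvu ogsks ahixd pekv lzg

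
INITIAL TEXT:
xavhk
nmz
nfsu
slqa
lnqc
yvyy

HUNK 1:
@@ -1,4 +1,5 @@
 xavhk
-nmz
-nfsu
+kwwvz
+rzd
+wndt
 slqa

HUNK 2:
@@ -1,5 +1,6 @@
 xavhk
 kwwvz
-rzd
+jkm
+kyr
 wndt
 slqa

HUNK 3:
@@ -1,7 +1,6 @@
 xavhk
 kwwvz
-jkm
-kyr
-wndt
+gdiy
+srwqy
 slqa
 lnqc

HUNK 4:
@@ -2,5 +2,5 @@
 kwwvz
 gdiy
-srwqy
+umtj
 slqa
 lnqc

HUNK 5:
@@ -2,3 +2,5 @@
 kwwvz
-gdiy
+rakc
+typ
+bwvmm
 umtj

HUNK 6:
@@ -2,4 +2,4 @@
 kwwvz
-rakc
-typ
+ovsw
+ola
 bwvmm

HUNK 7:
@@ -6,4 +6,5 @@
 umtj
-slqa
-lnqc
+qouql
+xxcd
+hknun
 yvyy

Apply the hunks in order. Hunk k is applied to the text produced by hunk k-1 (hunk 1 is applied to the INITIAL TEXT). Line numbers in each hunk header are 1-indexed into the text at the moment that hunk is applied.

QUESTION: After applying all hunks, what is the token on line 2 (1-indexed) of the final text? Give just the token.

Hunk 1: at line 1 remove [nmz,nfsu] add [kwwvz,rzd,wndt] -> 7 lines: xavhk kwwvz rzd wndt slqa lnqc yvyy
Hunk 2: at line 1 remove [rzd] add [jkm,kyr] -> 8 lines: xavhk kwwvz jkm kyr wndt slqa lnqc yvyy
Hunk 3: at line 1 remove [jkm,kyr,wndt] add [gdiy,srwqy] -> 7 lines: xavhk kwwvz gdiy srwqy slqa lnqc yvyy
Hunk 4: at line 2 remove [srwqy] add [umtj] -> 7 lines: xavhk kwwvz gdiy umtj slqa lnqc yvyy
Hunk 5: at line 2 remove [gdiy] add [rakc,typ,bwvmm] -> 9 lines: xavhk kwwvz rakc typ bwvmm umtj slqa lnqc yvyy
Hunk 6: at line 2 remove [rakc,typ] add [ovsw,ola] -> 9 lines: xavhk kwwvz ovsw ola bwvmm umtj slqa lnqc yvyy
Hunk 7: at line 6 remove [slqa,lnqc] add [qouql,xxcd,hknun] -> 10 lines: xavhk kwwvz ovsw ola bwvmm umtj qouql xxcd hknun yvyy
Final line 2: kwwvz

Answer: kwwvz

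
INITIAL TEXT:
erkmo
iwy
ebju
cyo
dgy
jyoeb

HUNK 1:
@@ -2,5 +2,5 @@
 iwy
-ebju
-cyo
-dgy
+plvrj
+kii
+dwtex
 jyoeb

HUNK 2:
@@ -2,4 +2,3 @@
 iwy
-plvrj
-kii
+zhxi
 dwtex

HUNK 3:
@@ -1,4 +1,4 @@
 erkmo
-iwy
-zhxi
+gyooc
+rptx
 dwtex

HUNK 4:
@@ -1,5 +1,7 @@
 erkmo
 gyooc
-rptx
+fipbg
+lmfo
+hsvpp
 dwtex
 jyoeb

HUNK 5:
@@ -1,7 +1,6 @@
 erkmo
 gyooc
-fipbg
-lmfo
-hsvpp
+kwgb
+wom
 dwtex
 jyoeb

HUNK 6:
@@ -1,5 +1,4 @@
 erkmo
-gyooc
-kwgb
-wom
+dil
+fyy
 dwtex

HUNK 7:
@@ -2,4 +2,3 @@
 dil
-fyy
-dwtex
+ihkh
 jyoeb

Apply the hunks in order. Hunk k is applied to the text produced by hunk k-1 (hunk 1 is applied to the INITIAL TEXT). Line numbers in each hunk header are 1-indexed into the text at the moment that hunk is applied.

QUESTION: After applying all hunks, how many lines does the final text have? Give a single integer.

Answer: 4

Derivation:
Hunk 1: at line 2 remove [ebju,cyo,dgy] add [plvrj,kii,dwtex] -> 6 lines: erkmo iwy plvrj kii dwtex jyoeb
Hunk 2: at line 2 remove [plvrj,kii] add [zhxi] -> 5 lines: erkmo iwy zhxi dwtex jyoeb
Hunk 3: at line 1 remove [iwy,zhxi] add [gyooc,rptx] -> 5 lines: erkmo gyooc rptx dwtex jyoeb
Hunk 4: at line 1 remove [rptx] add [fipbg,lmfo,hsvpp] -> 7 lines: erkmo gyooc fipbg lmfo hsvpp dwtex jyoeb
Hunk 5: at line 1 remove [fipbg,lmfo,hsvpp] add [kwgb,wom] -> 6 lines: erkmo gyooc kwgb wom dwtex jyoeb
Hunk 6: at line 1 remove [gyooc,kwgb,wom] add [dil,fyy] -> 5 lines: erkmo dil fyy dwtex jyoeb
Hunk 7: at line 2 remove [fyy,dwtex] add [ihkh] -> 4 lines: erkmo dil ihkh jyoeb
Final line count: 4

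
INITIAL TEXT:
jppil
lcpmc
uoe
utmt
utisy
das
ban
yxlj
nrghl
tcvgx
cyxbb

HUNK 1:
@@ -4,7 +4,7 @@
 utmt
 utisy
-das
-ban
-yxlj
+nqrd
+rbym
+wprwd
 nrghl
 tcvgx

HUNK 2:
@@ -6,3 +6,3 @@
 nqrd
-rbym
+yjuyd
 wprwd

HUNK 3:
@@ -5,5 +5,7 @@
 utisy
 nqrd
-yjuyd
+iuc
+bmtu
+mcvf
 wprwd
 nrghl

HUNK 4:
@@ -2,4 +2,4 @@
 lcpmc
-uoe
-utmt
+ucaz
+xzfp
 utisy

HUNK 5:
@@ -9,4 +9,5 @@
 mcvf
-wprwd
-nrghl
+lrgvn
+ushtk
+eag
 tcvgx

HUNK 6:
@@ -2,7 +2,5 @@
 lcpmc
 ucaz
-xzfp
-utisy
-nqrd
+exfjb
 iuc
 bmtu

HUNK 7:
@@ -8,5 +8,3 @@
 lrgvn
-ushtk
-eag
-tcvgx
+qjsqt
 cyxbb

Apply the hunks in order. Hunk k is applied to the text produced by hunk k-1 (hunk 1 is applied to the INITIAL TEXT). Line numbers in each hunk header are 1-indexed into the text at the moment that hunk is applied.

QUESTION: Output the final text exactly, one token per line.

Answer: jppil
lcpmc
ucaz
exfjb
iuc
bmtu
mcvf
lrgvn
qjsqt
cyxbb

Derivation:
Hunk 1: at line 4 remove [das,ban,yxlj] add [nqrd,rbym,wprwd] -> 11 lines: jppil lcpmc uoe utmt utisy nqrd rbym wprwd nrghl tcvgx cyxbb
Hunk 2: at line 6 remove [rbym] add [yjuyd] -> 11 lines: jppil lcpmc uoe utmt utisy nqrd yjuyd wprwd nrghl tcvgx cyxbb
Hunk 3: at line 5 remove [yjuyd] add [iuc,bmtu,mcvf] -> 13 lines: jppil lcpmc uoe utmt utisy nqrd iuc bmtu mcvf wprwd nrghl tcvgx cyxbb
Hunk 4: at line 2 remove [uoe,utmt] add [ucaz,xzfp] -> 13 lines: jppil lcpmc ucaz xzfp utisy nqrd iuc bmtu mcvf wprwd nrghl tcvgx cyxbb
Hunk 5: at line 9 remove [wprwd,nrghl] add [lrgvn,ushtk,eag] -> 14 lines: jppil lcpmc ucaz xzfp utisy nqrd iuc bmtu mcvf lrgvn ushtk eag tcvgx cyxbb
Hunk 6: at line 2 remove [xzfp,utisy,nqrd] add [exfjb] -> 12 lines: jppil lcpmc ucaz exfjb iuc bmtu mcvf lrgvn ushtk eag tcvgx cyxbb
Hunk 7: at line 8 remove [ushtk,eag,tcvgx] add [qjsqt] -> 10 lines: jppil lcpmc ucaz exfjb iuc bmtu mcvf lrgvn qjsqt cyxbb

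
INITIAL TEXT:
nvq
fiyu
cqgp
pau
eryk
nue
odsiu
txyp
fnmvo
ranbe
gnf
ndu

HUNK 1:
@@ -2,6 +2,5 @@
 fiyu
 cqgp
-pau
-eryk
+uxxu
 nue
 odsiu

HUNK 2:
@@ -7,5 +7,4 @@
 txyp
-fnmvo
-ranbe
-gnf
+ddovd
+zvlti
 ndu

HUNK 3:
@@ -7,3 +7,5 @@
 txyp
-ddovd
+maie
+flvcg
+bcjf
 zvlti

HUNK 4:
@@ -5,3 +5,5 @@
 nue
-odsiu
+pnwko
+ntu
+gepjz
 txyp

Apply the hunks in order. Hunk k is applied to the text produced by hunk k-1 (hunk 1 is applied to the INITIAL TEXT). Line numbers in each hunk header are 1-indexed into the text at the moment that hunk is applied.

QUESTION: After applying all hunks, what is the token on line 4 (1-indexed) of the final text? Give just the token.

Hunk 1: at line 2 remove [pau,eryk] add [uxxu] -> 11 lines: nvq fiyu cqgp uxxu nue odsiu txyp fnmvo ranbe gnf ndu
Hunk 2: at line 7 remove [fnmvo,ranbe,gnf] add [ddovd,zvlti] -> 10 lines: nvq fiyu cqgp uxxu nue odsiu txyp ddovd zvlti ndu
Hunk 3: at line 7 remove [ddovd] add [maie,flvcg,bcjf] -> 12 lines: nvq fiyu cqgp uxxu nue odsiu txyp maie flvcg bcjf zvlti ndu
Hunk 4: at line 5 remove [odsiu] add [pnwko,ntu,gepjz] -> 14 lines: nvq fiyu cqgp uxxu nue pnwko ntu gepjz txyp maie flvcg bcjf zvlti ndu
Final line 4: uxxu

Answer: uxxu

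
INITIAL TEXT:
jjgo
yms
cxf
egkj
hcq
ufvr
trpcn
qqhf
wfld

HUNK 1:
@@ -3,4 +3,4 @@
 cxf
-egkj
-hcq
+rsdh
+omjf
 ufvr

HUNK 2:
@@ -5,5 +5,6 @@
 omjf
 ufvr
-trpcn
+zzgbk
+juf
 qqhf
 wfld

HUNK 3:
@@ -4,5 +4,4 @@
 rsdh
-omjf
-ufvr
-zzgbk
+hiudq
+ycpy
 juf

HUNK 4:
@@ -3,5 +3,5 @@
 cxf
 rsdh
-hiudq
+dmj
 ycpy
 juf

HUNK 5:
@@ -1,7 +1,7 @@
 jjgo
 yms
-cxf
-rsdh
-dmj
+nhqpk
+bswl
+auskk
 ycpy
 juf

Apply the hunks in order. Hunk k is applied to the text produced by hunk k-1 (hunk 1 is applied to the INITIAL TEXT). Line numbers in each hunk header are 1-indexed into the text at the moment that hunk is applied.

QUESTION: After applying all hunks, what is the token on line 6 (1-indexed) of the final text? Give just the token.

Hunk 1: at line 3 remove [egkj,hcq] add [rsdh,omjf] -> 9 lines: jjgo yms cxf rsdh omjf ufvr trpcn qqhf wfld
Hunk 2: at line 5 remove [trpcn] add [zzgbk,juf] -> 10 lines: jjgo yms cxf rsdh omjf ufvr zzgbk juf qqhf wfld
Hunk 3: at line 4 remove [omjf,ufvr,zzgbk] add [hiudq,ycpy] -> 9 lines: jjgo yms cxf rsdh hiudq ycpy juf qqhf wfld
Hunk 4: at line 3 remove [hiudq] add [dmj] -> 9 lines: jjgo yms cxf rsdh dmj ycpy juf qqhf wfld
Hunk 5: at line 1 remove [cxf,rsdh,dmj] add [nhqpk,bswl,auskk] -> 9 lines: jjgo yms nhqpk bswl auskk ycpy juf qqhf wfld
Final line 6: ycpy

Answer: ycpy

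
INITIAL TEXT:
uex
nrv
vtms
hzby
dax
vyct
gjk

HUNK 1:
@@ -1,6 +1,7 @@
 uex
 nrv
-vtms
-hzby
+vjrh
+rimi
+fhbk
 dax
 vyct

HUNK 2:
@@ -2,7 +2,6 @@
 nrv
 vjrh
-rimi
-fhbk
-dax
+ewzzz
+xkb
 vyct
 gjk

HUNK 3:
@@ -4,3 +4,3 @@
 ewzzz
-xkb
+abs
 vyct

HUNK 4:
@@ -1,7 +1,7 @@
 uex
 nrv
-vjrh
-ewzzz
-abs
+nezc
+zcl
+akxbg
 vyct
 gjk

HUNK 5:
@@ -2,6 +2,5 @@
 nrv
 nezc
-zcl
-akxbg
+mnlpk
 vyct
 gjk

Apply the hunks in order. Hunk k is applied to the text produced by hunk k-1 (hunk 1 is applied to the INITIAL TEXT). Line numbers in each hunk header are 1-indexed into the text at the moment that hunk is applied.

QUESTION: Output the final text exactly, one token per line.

Hunk 1: at line 1 remove [vtms,hzby] add [vjrh,rimi,fhbk] -> 8 lines: uex nrv vjrh rimi fhbk dax vyct gjk
Hunk 2: at line 2 remove [rimi,fhbk,dax] add [ewzzz,xkb] -> 7 lines: uex nrv vjrh ewzzz xkb vyct gjk
Hunk 3: at line 4 remove [xkb] add [abs] -> 7 lines: uex nrv vjrh ewzzz abs vyct gjk
Hunk 4: at line 1 remove [vjrh,ewzzz,abs] add [nezc,zcl,akxbg] -> 7 lines: uex nrv nezc zcl akxbg vyct gjk
Hunk 5: at line 2 remove [zcl,akxbg] add [mnlpk] -> 6 lines: uex nrv nezc mnlpk vyct gjk

Answer: uex
nrv
nezc
mnlpk
vyct
gjk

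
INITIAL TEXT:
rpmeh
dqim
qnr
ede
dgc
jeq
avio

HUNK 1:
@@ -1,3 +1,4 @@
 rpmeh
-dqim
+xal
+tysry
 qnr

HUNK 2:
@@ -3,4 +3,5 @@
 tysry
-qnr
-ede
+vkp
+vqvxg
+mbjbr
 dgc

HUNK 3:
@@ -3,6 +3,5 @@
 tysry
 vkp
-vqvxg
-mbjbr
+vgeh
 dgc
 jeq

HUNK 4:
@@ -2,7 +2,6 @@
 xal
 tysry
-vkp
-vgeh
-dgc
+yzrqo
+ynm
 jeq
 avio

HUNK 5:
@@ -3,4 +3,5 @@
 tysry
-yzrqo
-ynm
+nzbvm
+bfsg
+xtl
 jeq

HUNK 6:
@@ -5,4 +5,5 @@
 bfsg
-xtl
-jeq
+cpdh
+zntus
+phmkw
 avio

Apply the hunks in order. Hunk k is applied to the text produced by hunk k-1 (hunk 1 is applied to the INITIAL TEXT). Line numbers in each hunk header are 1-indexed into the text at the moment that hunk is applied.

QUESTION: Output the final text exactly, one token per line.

Hunk 1: at line 1 remove [dqim] add [xal,tysry] -> 8 lines: rpmeh xal tysry qnr ede dgc jeq avio
Hunk 2: at line 3 remove [qnr,ede] add [vkp,vqvxg,mbjbr] -> 9 lines: rpmeh xal tysry vkp vqvxg mbjbr dgc jeq avio
Hunk 3: at line 3 remove [vqvxg,mbjbr] add [vgeh] -> 8 lines: rpmeh xal tysry vkp vgeh dgc jeq avio
Hunk 4: at line 2 remove [vkp,vgeh,dgc] add [yzrqo,ynm] -> 7 lines: rpmeh xal tysry yzrqo ynm jeq avio
Hunk 5: at line 3 remove [yzrqo,ynm] add [nzbvm,bfsg,xtl] -> 8 lines: rpmeh xal tysry nzbvm bfsg xtl jeq avio
Hunk 6: at line 5 remove [xtl,jeq] add [cpdh,zntus,phmkw] -> 9 lines: rpmeh xal tysry nzbvm bfsg cpdh zntus phmkw avio

Answer: rpmeh
xal
tysry
nzbvm
bfsg
cpdh
zntus
phmkw
avio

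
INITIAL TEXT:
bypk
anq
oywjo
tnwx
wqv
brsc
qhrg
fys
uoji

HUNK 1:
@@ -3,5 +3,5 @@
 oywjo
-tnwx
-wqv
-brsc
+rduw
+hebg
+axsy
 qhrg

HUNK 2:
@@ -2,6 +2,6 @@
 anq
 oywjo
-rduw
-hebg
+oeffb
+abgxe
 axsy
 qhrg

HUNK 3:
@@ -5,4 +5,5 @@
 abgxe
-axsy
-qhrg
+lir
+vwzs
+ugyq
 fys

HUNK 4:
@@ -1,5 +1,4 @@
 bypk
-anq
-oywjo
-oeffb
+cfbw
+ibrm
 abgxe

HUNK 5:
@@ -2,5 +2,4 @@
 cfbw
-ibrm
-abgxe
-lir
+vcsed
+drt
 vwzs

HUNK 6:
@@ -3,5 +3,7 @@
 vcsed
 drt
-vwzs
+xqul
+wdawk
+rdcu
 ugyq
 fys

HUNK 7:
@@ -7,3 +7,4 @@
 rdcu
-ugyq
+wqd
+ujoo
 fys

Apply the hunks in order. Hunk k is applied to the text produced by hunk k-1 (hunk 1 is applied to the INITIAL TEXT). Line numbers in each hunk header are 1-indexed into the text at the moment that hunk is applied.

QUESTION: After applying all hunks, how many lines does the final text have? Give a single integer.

Hunk 1: at line 3 remove [tnwx,wqv,brsc] add [rduw,hebg,axsy] -> 9 lines: bypk anq oywjo rduw hebg axsy qhrg fys uoji
Hunk 2: at line 2 remove [rduw,hebg] add [oeffb,abgxe] -> 9 lines: bypk anq oywjo oeffb abgxe axsy qhrg fys uoji
Hunk 3: at line 5 remove [axsy,qhrg] add [lir,vwzs,ugyq] -> 10 lines: bypk anq oywjo oeffb abgxe lir vwzs ugyq fys uoji
Hunk 4: at line 1 remove [anq,oywjo,oeffb] add [cfbw,ibrm] -> 9 lines: bypk cfbw ibrm abgxe lir vwzs ugyq fys uoji
Hunk 5: at line 2 remove [ibrm,abgxe,lir] add [vcsed,drt] -> 8 lines: bypk cfbw vcsed drt vwzs ugyq fys uoji
Hunk 6: at line 3 remove [vwzs] add [xqul,wdawk,rdcu] -> 10 lines: bypk cfbw vcsed drt xqul wdawk rdcu ugyq fys uoji
Hunk 7: at line 7 remove [ugyq] add [wqd,ujoo] -> 11 lines: bypk cfbw vcsed drt xqul wdawk rdcu wqd ujoo fys uoji
Final line count: 11

Answer: 11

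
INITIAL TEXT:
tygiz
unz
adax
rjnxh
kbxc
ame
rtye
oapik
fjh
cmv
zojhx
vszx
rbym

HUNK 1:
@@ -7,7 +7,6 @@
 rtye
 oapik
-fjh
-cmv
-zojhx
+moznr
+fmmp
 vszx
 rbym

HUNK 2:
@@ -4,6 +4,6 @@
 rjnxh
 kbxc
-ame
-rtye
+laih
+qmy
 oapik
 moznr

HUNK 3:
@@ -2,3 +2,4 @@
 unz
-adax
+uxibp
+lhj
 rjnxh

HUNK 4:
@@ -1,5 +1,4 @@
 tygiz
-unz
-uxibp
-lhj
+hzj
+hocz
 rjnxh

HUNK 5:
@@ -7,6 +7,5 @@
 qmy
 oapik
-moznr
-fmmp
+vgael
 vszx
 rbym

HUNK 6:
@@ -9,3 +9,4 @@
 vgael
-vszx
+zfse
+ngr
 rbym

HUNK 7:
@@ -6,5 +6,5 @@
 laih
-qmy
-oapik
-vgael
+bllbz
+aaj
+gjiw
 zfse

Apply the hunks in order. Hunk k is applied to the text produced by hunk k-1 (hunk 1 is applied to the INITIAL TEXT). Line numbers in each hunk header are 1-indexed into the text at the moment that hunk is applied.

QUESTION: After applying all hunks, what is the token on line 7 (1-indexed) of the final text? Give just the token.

Answer: bllbz

Derivation:
Hunk 1: at line 7 remove [fjh,cmv,zojhx] add [moznr,fmmp] -> 12 lines: tygiz unz adax rjnxh kbxc ame rtye oapik moznr fmmp vszx rbym
Hunk 2: at line 4 remove [ame,rtye] add [laih,qmy] -> 12 lines: tygiz unz adax rjnxh kbxc laih qmy oapik moznr fmmp vszx rbym
Hunk 3: at line 2 remove [adax] add [uxibp,lhj] -> 13 lines: tygiz unz uxibp lhj rjnxh kbxc laih qmy oapik moznr fmmp vszx rbym
Hunk 4: at line 1 remove [unz,uxibp,lhj] add [hzj,hocz] -> 12 lines: tygiz hzj hocz rjnxh kbxc laih qmy oapik moznr fmmp vszx rbym
Hunk 5: at line 7 remove [moznr,fmmp] add [vgael] -> 11 lines: tygiz hzj hocz rjnxh kbxc laih qmy oapik vgael vszx rbym
Hunk 6: at line 9 remove [vszx] add [zfse,ngr] -> 12 lines: tygiz hzj hocz rjnxh kbxc laih qmy oapik vgael zfse ngr rbym
Hunk 7: at line 6 remove [qmy,oapik,vgael] add [bllbz,aaj,gjiw] -> 12 lines: tygiz hzj hocz rjnxh kbxc laih bllbz aaj gjiw zfse ngr rbym
Final line 7: bllbz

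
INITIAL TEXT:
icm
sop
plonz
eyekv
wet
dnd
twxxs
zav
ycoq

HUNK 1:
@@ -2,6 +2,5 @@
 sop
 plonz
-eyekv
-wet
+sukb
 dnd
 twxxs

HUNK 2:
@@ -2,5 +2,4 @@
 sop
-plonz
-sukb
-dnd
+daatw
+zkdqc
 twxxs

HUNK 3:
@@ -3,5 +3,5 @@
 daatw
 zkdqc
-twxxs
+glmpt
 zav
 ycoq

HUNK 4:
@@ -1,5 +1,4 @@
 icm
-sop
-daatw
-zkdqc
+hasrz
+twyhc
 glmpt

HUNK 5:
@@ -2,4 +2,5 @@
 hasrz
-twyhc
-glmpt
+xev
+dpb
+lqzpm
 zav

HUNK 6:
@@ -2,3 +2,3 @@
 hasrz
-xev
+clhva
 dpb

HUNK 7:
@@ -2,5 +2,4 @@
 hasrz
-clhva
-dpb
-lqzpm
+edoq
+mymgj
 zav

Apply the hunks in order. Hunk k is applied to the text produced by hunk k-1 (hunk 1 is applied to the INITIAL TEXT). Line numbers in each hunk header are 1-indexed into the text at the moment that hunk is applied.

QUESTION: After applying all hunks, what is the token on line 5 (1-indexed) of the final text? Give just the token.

Answer: zav

Derivation:
Hunk 1: at line 2 remove [eyekv,wet] add [sukb] -> 8 lines: icm sop plonz sukb dnd twxxs zav ycoq
Hunk 2: at line 2 remove [plonz,sukb,dnd] add [daatw,zkdqc] -> 7 lines: icm sop daatw zkdqc twxxs zav ycoq
Hunk 3: at line 3 remove [twxxs] add [glmpt] -> 7 lines: icm sop daatw zkdqc glmpt zav ycoq
Hunk 4: at line 1 remove [sop,daatw,zkdqc] add [hasrz,twyhc] -> 6 lines: icm hasrz twyhc glmpt zav ycoq
Hunk 5: at line 2 remove [twyhc,glmpt] add [xev,dpb,lqzpm] -> 7 lines: icm hasrz xev dpb lqzpm zav ycoq
Hunk 6: at line 2 remove [xev] add [clhva] -> 7 lines: icm hasrz clhva dpb lqzpm zav ycoq
Hunk 7: at line 2 remove [clhva,dpb,lqzpm] add [edoq,mymgj] -> 6 lines: icm hasrz edoq mymgj zav ycoq
Final line 5: zav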